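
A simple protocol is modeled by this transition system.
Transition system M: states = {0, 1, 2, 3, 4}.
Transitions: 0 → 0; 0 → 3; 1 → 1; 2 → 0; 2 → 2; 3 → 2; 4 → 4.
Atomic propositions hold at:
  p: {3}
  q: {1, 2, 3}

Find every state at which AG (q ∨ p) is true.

Sat(q ∨ p) = {1, 2, 3}
AG (q ∨ p): greatest fixpoint, start Z0 = {1, 2, 3}, keep only states in Sat with every successor in Z. Z1 = {1, 3}; Z2 = {1}; fixed.
Sat(AG (q ∨ p)) = {1}

{1}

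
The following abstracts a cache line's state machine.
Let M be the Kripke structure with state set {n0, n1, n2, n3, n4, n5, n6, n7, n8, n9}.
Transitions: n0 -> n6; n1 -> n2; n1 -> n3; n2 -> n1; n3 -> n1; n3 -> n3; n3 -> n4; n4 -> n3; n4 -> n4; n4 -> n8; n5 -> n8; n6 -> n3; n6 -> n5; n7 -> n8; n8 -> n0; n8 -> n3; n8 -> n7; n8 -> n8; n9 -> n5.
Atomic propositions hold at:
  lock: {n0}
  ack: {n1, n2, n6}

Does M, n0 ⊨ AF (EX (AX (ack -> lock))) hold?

Sat(ack -> lock) = {n0, n3, n4, n5, n7, n8, n9}
Sat(AX (ack -> lock)) = {s : every successor in {n0, n3, n4, n5, n7, n8, n9}} = {n4, n5, n6, n7, n8, n9}
Sat(EX (AX (ack -> lock))) = {s : some successor in {n4, n5, n6, n7, n8, n9}} = {n0, n3, n4, n5, n6, n7, n8, n9}
AF (EX (AX (ack -> lock))): least fixpoint, start Z0 = {n0, n3, n4, n5, n6, n7, n8, n9}, add states with every successor in Z. Already a fixed point.
Sat(AF (EX (AX (ack -> lock)))) = {n0, n3, n4, n5, n6, n7, n8, n9}
n0 ∈ Sat(AF (EX (AX (ack -> lock)))) = {n0, n3, n4, n5, n6, n7, n8, n9}, so the formula holds at n0.

Yes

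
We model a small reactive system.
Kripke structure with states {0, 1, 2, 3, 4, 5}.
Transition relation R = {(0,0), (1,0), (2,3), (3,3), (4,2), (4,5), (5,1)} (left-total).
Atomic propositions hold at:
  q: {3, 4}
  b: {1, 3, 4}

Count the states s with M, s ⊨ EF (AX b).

Sat(AX b) = {s : every successor in {1, 3, 4}} = {2, 3, 5}
EF (AX b): least fixpoint, start Z0 = {2, 3, 5}, add states with some successor in Z. Z1 = {2, 3, 4, 5}; fixed.
Sat(EF (AX b)) = {2, 3, 4, 5}
|Sat(EF (AX b))| = |{2, 3, 4, 5}| = 4.

4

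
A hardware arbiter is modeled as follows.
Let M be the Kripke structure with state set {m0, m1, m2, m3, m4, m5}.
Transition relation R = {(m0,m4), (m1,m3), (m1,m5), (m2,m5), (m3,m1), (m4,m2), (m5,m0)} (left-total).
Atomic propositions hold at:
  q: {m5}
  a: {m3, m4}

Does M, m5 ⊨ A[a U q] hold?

A[a U q]: least fixpoint, start Z0 = Sat(q) = {m5}, add states in Sat(a) with every successor in Z. Already a fixed point.
Sat(A[a U q]) = {m5}
m5 ∈ Sat(A[a U q]) = {m5}, so the formula holds at m5.

Yes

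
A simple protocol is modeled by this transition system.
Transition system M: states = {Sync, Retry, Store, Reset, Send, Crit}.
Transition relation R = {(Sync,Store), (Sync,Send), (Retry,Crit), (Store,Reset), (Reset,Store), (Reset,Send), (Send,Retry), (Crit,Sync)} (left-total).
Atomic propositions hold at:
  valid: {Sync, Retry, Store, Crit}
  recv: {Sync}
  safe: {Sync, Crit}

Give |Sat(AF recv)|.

AF recv: least fixpoint, start Z0 = {Sync}, add states with every successor in Z. Z1 = {Sync, Crit}; Z2 = {Sync, Retry, Crit}; Z3 = {Sync, Retry, Send, Crit}; fixed.
Sat(AF recv) = {Sync, Retry, Send, Crit}
|Sat(AF recv)| = |{Sync, Retry, Send, Crit}| = 4.

4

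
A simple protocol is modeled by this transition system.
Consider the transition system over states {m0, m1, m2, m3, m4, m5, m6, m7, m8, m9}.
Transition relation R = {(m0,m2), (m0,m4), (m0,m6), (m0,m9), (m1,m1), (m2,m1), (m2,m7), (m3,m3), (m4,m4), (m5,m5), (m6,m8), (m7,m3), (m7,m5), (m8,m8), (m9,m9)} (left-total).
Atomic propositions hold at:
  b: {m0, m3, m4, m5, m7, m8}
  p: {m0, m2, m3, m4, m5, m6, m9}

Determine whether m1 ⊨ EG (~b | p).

Sat(~b) = {m1, m2, m6, m9}
Sat(~b | p) = {m0, m1, m2, m3, m4, m5, m6, m9}
EG (~b | p): greatest fixpoint, start Z0 = {m0, m1, m2, m3, m4, m5, m6, m9}, keep only states in Sat with some successor in Z. Z1 = {m0, m1, m2, m3, m4, m5, m9}; fixed.
Sat(EG (~b | p)) = {m0, m1, m2, m3, m4, m5, m9}
m1 ∈ Sat(EG (~b | p)) = {m0, m1, m2, m3, m4, m5, m9}, so the formula holds at m1.

Yes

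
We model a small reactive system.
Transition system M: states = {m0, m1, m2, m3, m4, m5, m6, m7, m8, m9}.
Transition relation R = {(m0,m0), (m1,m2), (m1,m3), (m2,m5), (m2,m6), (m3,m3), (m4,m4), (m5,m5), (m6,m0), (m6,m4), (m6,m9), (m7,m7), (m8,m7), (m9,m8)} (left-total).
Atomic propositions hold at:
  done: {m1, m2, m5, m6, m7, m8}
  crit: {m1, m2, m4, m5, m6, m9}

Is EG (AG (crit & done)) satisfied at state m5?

Sat(crit & done) = {m1, m2, m5, m6}
AG (crit & done): greatest fixpoint, start Z0 = {m1, m2, m5, m6}, keep only states in Sat with every successor in Z. Z1 = {m2, m5}; Z2 = {m5}; fixed.
Sat(AG (crit & done)) = {m5}
EG (AG (crit & done)): greatest fixpoint, start Z0 = {m5}, keep only states in Sat with some successor in Z. Already a fixed point.
Sat(EG (AG (crit & done))) = {m5}
m5 ∈ Sat(EG (AG (crit & done))) = {m5}, so the formula holds at m5.

Yes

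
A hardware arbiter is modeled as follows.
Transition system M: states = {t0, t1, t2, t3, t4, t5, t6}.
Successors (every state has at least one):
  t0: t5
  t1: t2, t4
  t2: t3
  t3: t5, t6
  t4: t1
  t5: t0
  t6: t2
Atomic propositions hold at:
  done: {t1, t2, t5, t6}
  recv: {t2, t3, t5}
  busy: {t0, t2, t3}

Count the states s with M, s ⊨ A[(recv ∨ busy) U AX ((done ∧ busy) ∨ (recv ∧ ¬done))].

2

Sat(recv ∨ busy) = {t0, t2, t3, t5}
Sat(done ∧ busy) = {t2}
Sat(¬done) = {t0, t3, t4}
Sat(recv ∧ ¬done) = {t3}
Sat((done ∧ busy) ∨ (recv ∧ ¬done)) = {t2, t3}
Sat(AX ((done ∧ busy) ∨ (recv ∧ ¬done))) = {s : every successor in {t2, t3}} = {t2, t6}
A[(recv ∨ busy) U AX ((done ∧ busy) ∨ (recv ∧ ¬done))]: least fixpoint, start Z0 = Sat(AX ((done ∧ busy) ∨ (recv ∧ ¬done))) = {t2, t6}, add states in Sat(recv ∨ busy) with every successor in Z. Already a fixed point.
Sat(A[(recv ∨ busy) U AX ((done ∧ busy) ∨ (recv ∧ ¬done))]) = {t2, t6}
|Sat(A[(recv ∨ busy) U AX ((done ∧ busy) ∨ (recv ∧ ¬done))])| = |{t2, t6}| = 2.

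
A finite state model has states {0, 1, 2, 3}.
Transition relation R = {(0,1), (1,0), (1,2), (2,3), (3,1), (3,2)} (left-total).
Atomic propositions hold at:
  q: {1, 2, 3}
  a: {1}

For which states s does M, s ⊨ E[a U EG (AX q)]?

Sat(AX q) = {s : every successor in {1, 2, 3}} = {0, 2, 3}
EG (AX q): greatest fixpoint, start Z0 = {0, 2, 3}, keep only states in Sat with some successor in Z. Z1 = {2, 3}; fixed.
Sat(EG (AX q)) = {2, 3}
E[a U EG (AX q)]: least fixpoint, start Z0 = Sat(EG (AX q)) = {2, 3}, add states in Sat(a) with some successor in Z. Z1 = {1, 2, 3}; fixed.
Sat(E[a U EG (AX q)]) = {1, 2, 3}

{1, 2, 3}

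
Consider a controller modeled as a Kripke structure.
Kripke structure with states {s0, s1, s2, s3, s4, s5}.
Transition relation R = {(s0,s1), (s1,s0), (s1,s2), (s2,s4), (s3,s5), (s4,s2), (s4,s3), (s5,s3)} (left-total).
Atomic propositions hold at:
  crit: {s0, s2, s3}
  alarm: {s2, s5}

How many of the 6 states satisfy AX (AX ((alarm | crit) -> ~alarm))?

2

Sat(alarm | crit) = {s0, s2, s3, s5}
Sat(~alarm) = {s0, s1, s3, s4}
Sat((alarm | crit) -> ~alarm) = {s0, s1, s3, s4}
Sat(AX ((alarm | crit) -> ~alarm)) = {s : every successor in {s0, s1, s3, s4}} = {s0, s2, s5}
Sat(AX (AX ((alarm | crit) -> ~alarm))) = {s : every successor in {s0, s2, s5}} = {s1, s3}
|Sat(AX (AX ((alarm | crit) -> ~alarm)))| = |{s1, s3}| = 2.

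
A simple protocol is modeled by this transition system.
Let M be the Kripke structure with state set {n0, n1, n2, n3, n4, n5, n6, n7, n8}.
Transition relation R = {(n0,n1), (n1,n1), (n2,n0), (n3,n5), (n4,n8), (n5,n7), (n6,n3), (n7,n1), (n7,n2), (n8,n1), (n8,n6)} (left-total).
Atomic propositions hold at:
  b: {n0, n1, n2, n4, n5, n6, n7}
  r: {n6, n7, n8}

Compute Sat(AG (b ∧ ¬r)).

{n0, n1, n2}

Sat(¬r) = {n0, n1, n2, n3, n4, n5}
Sat(b ∧ ¬r) = {n0, n1, n2, n4, n5}
AG (b ∧ ¬r): greatest fixpoint, start Z0 = {n0, n1, n2, n4, n5}, keep only states in Sat with every successor in Z. Z1 = {n0, n1, n2}; fixed.
Sat(AG (b ∧ ¬r)) = {n0, n1, n2}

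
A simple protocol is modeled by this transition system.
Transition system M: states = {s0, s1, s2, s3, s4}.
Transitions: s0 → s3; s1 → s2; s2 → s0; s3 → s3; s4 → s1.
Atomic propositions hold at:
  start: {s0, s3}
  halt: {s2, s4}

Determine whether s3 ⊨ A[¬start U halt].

No

Sat(¬start) = {s1, s2, s4}
A[¬start U halt]: least fixpoint, start Z0 = Sat(halt) = {s2, s4}, add states in Sat(¬start) with every successor in Z. Z1 = {s1, s2, s4}; fixed.
Sat(A[¬start U halt]) = {s1, s2, s4}
s3 ∉ Sat(A[¬start U halt]) = {s1, s2, s4}, so the formula does not hold at s3.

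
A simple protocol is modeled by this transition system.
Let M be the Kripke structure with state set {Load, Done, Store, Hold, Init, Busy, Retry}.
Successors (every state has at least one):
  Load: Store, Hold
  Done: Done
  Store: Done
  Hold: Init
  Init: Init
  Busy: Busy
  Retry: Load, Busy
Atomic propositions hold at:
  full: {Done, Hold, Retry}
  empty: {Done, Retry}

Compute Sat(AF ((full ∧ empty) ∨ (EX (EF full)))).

{Load, Done, Store, Retry}

Sat(full ∧ empty) = {Done, Retry}
EF full: least fixpoint, start Z0 = {Done, Hold, Retry}, add states with some successor in Z. Z1 = {Load, Done, Store, Hold, Retry}; fixed.
Sat(EF full) = {Load, Done, Store, Hold, Retry}
Sat(EX (EF full)) = {s : some successor in {Load, Done, Store, Hold, Retry}} = {Load, Done, Store, Retry}
Sat((full ∧ empty) ∨ (EX (EF full))) = {Load, Done, Store, Retry}
AF ((full ∧ empty) ∨ (EX (EF full))): least fixpoint, start Z0 = {Load, Done, Store, Retry}, add states with every successor in Z. Already a fixed point.
Sat(AF ((full ∧ empty) ∨ (EX (EF full)))) = {Load, Done, Store, Retry}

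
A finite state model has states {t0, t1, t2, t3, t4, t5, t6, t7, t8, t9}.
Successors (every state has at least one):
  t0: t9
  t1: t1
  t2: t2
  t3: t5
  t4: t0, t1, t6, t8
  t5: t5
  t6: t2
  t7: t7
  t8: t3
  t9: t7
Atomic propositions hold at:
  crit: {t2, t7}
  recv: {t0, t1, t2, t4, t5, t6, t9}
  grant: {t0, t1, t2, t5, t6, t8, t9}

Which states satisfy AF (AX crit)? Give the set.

Sat(AX crit) = {s : every successor in {t2, t7}} = {t2, t6, t7, t9}
AF (AX crit): least fixpoint, start Z0 = {t2, t6, t7, t9}, add states with every successor in Z. Z1 = {t0, t2, t6, t7, t9}; fixed.
Sat(AF (AX crit)) = {t0, t2, t6, t7, t9}

{t0, t2, t6, t7, t9}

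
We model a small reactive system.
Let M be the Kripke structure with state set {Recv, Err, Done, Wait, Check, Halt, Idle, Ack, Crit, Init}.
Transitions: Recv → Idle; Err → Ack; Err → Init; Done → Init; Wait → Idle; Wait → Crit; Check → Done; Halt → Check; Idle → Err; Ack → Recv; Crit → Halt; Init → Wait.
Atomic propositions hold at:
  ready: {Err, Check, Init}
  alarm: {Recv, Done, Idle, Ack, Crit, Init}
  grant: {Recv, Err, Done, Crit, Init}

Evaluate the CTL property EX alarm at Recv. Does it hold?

Yes

Sat(EX alarm) = {s : some successor in {Recv, Done, Idle, Ack, Crit, Init}} = {Recv, Err, Done, Wait, Check, Ack}
Recv ∈ Sat(EX alarm) = {Recv, Err, Done, Wait, Check, Ack}, so the formula holds at Recv.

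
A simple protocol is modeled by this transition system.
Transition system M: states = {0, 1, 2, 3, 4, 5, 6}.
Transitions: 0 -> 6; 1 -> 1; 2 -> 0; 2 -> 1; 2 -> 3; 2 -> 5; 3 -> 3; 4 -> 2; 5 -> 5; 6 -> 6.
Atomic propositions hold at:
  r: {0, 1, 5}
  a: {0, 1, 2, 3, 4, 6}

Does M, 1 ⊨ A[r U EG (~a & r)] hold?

Sat(~a) = {5}
Sat(~a & r) = {5}
EG (~a & r): greatest fixpoint, start Z0 = {5}, keep only states in Sat with some successor in Z. Already a fixed point.
Sat(EG (~a & r)) = {5}
A[r U EG (~a & r)]: least fixpoint, start Z0 = Sat(EG (~a & r)) = {5}, add states in Sat(r) with every successor in Z. Already a fixed point.
Sat(A[r U EG (~a & r)]) = {5}
1 ∉ Sat(A[r U EG (~a & r)]) = {5}, so the formula does not hold at 1.

No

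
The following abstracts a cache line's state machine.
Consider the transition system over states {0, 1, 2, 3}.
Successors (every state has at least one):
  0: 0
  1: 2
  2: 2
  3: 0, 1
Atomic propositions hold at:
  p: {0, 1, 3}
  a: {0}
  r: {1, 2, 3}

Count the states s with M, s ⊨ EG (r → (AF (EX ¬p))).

Sat(¬p) = {2}
Sat(EX ¬p) = {s : some successor in {2}} = {1, 2}
AF (EX ¬p): least fixpoint, start Z0 = {1, 2}, add states with every successor in Z. Already a fixed point.
Sat(AF (EX ¬p)) = {1, 2}
Sat(r → (AF (EX ¬p))) = {0, 1, 2}
EG (r → (AF (EX ¬p))): greatest fixpoint, start Z0 = {0, 1, 2}, keep only states in Sat with some successor in Z. Already a fixed point.
Sat(EG (r → (AF (EX ¬p)))) = {0, 1, 2}
|Sat(EG (r → (AF (EX ¬p))))| = |{0, 1, 2}| = 3.

3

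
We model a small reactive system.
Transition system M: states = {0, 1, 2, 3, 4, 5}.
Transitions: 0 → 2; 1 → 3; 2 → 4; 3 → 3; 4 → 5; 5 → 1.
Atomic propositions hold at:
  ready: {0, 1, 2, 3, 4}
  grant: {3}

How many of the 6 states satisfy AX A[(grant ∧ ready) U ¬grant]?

4

Sat(grant ∧ ready) = {3}
Sat(¬grant) = {0, 1, 2, 4, 5}
A[(grant ∧ ready) U ¬grant]: least fixpoint, start Z0 = Sat(¬grant) = {0, 1, 2, 4, 5}, add states in Sat(grant ∧ ready) with every successor in Z. Already a fixed point.
Sat(A[(grant ∧ ready) U ¬grant]) = {0, 1, 2, 4, 5}
Sat(AX A[(grant ∧ ready) U ¬grant]) = {s : every successor in {0, 1, 2, 4, 5}} = {0, 2, 4, 5}
|Sat(AX A[(grant ∧ ready) U ¬grant])| = |{0, 2, 4, 5}| = 4.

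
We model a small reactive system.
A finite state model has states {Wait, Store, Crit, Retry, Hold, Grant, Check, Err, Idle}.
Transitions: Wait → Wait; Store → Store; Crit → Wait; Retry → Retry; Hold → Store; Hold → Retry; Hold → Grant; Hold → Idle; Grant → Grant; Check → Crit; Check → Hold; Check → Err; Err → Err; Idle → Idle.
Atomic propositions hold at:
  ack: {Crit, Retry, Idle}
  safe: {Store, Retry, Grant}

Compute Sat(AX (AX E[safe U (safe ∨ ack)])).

{Store, Retry, Hold, Grant, Idle}

Sat(safe ∨ ack) = {Store, Crit, Retry, Grant, Idle}
E[safe U (safe ∨ ack)]: least fixpoint, start Z0 = Sat((safe ∨ ack)) = {Store, Crit, Retry, Grant, Idle}, add states in Sat(safe) with some successor in Z. Already a fixed point.
Sat(E[safe U (safe ∨ ack)]) = {Store, Crit, Retry, Grant, Idle}
Sat(AX E[safe U (safe ∨ ack)]) = {s : every successor in {Store, Crit, Retry, Grant, Idle}} = {Store, Retry, Hold, Grant, Idle}
Sat(AX (AX E[safe U (safe ∨ ack)])) = {s : every successor in {Store, Retry, Hold, Grant, Idle}} = {Store, Retry, Hold, Grant, Idle}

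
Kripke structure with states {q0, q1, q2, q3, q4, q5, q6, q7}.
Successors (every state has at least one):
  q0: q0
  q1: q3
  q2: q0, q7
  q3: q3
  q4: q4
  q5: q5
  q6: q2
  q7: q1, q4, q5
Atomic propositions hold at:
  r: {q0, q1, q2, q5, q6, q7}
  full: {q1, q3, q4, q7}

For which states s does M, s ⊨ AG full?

AG full: greatest fixpoint, start Z0 = {q1, q3, q4, q7}, keep only states in Sat with every successor in Z. Z1 = {q1, q3, q4}; fixed.
Sat(AG full) = {q1, q3, q4}

{q1, q3, q4}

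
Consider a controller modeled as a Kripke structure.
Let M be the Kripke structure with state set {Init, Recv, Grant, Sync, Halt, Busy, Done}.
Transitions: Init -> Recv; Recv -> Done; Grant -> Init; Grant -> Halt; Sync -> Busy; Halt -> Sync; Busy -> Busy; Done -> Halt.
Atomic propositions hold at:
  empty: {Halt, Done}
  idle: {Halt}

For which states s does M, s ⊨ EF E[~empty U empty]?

{Init, Recv, Grant, Halt, Done}

Sat(~empty) = {Init, Recv, Grant, Sync, Busy}
E[~empty U empty]: least fixpoint, start Z0 = Sat(empty) = {Halt, Done}, add states in Sat(~empty) with some successor in Z. Z1 = {Recv, Grant, Halt, Done}; Z2 = {Init, Recv, Grant, Halt, Done}; fixed.
Sat(E[~empty U empty]) = {Init, Recv, Grant, Halt, Done}
EF E[~empty U empty]: least fixpoint, start Z0 = {Init, Recv, Grant, Halt, Done}, add states with some successor in Z. Already a fixed point.
Sat(EF E[~empty U empty]) = {Init, Recv, Grant, Halt, Done}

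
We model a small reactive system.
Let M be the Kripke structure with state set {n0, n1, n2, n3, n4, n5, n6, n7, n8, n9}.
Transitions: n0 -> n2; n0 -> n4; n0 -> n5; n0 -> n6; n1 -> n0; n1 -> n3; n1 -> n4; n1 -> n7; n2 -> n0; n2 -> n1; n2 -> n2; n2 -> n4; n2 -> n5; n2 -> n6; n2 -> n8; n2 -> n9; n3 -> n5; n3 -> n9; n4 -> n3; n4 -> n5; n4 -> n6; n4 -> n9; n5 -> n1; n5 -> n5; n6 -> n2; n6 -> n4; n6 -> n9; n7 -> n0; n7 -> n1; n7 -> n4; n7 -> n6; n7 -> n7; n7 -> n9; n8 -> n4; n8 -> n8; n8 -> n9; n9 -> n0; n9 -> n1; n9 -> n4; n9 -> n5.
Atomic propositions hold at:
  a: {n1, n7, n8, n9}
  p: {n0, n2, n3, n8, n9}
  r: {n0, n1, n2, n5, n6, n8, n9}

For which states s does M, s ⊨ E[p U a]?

{n0, n1, n2, n3, n7, n8, n9}

E[p U a]: least fixpoint, start Z0 = Sat(a) = {n1, n7, n8, n9}, add states in Sat(p) with some successor in Z. Z1 = {n1, n2, n3, n7, n8, n9}; Z2 = {n0, n1, n2, n3, n7, n8, n9}; fixed.
Sat(E[p U a]) = {n0, n1, n2, n3, n7, n8, n9}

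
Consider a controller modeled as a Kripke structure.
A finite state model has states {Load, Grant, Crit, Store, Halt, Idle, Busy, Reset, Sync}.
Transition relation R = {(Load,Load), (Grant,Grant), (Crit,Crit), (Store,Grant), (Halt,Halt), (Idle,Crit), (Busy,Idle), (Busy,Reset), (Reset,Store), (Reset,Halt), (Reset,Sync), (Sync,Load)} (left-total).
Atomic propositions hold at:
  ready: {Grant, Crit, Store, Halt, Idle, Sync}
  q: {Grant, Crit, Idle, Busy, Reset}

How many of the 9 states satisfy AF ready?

8

AF ready: least fixpoint, start Z0 = {Grant, Crit, Store, Halt, Idle, Sync}, add states with every successor in Z. Z1 = {Grant, Crit, Store, Halt, Idle, Reset, Sync}; Z2 = {Grant, Crit, Store, Halt, Idle, Busy, Reset, Sync}; fixed.
Sat(AF ready) = {Grant, Crit, Store, Halt, Idle, Busy, Reset, Sync}
|Sat(AF ready)| = |{Grant, Crit, Store, Halt, Idle, Busy, Reset, Sync}| = 8.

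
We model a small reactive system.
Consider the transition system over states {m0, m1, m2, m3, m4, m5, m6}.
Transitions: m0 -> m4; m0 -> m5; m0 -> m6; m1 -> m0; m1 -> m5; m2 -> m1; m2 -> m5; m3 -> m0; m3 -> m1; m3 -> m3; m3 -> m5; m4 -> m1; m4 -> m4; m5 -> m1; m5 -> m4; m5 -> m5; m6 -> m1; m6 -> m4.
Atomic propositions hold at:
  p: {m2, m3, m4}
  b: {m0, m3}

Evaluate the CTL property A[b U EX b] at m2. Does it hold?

No

Sat(EX b) = {s : some successor in {m0, m3}} = {m1, m3}
A[b U EX b]: least fixpoint, start Z0 = Sat(EX b) = {m1, m3}, add states in Sat(b) with every successor in Z. Already a fixed point.
Sat(A[b U EX b]) = {m1, m3}
m2 ∉ Sat(A[b U EX b]) = {m1, m3}, so the formula does not hold at m2.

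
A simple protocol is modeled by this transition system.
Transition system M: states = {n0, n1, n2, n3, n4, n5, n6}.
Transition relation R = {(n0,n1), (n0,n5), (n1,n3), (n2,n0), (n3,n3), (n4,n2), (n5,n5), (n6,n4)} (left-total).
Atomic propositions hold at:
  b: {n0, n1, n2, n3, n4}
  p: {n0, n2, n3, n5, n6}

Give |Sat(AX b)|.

5

Sat(AX b) = {s : every successor in {n0, n1, n2, n3, n4}} = {n1, n2, n3, n4, n6}
|Sat(AX b)| = |{n1, n2, n3, n4, n6}| = 5.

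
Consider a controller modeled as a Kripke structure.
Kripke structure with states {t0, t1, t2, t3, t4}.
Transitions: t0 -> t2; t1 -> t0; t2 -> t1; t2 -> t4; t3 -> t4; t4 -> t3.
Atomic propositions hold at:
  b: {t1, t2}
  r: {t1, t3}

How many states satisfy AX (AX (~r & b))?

Sat(~r) = {t0, t2, t4}
Sat(~r & b) = {t2}
Sat(AX (~r & b)) = {s : every successor in {t2}} = {t0}
Sat(AX (AX (~r & b))) = {s : every successor in {t0}} = {t1}
|Sat(AX (AX (~r & b)))| = |{t1}| = 1.

1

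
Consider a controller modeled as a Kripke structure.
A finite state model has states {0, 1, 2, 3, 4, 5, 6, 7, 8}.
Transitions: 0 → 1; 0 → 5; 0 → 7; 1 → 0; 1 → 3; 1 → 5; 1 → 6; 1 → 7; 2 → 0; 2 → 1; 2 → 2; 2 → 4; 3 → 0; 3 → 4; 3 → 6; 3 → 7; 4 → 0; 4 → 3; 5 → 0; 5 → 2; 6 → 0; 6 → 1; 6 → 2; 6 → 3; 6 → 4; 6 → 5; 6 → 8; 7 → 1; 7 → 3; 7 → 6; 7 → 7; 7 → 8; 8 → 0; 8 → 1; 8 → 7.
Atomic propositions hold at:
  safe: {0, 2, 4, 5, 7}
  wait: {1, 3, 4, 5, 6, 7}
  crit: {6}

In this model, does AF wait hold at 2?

No

AF wait: least fixpoint, start Z0 = {1, 3, 4, 5, 6, 7}, add states with every successor in Z. Z1 = {0, 1, 3, 4, 5, 6, 7}; Z2 = {0, 1, 3, 4, 5, 6, 7, 8}; fixed.
Sat(AF wait) = {0, 1, 3, 4, 5, 6, 7, 8}
2 ∉ Sat(AF wait) = {0, 1, 3, 4, 5, 6, 7, 8}, so the formula does not hold at 2.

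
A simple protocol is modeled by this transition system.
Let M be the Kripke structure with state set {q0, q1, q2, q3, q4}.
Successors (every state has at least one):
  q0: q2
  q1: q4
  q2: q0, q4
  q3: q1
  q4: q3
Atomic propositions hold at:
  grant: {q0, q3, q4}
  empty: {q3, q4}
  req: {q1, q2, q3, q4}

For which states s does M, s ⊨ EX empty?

Sat(EX empty) = {s : some successor in {q3, q4}} = {q1, q2, q4}

{q1, q2, q4}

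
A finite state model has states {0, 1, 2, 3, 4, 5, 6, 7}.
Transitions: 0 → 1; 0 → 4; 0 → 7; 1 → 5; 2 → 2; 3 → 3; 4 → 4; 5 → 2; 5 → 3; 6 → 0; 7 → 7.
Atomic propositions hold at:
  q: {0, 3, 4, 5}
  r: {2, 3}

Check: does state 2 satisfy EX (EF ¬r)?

No

Sat(¬r) = {0, 1, 4, 5, 6, 7}
EF ¬r: least fixpoint, start Z0 = {0, 1, 4, 5, 6, 7}, add states with some successor in Z. Already a fixed point.
Sat(EF ¬r) = {0, 1, 4, 5, 6, 7}
Sat(EX (EF ¬r)) = {s : some successor in {0, 1, 4, 5, 6, 7}} = {0, 1, 4, 6, 7}
2 ∉ Sat(EX (EF ¬r)) = {0, 1, 4, 6, 7}, so the formula does not hold at 2.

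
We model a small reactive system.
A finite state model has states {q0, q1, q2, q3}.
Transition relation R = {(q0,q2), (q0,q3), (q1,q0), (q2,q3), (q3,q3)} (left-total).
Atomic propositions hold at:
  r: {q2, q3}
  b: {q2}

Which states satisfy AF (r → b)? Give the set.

Sat(r → b) = {q0, q1, q2}
AF (r → b): least fixpoint, start Z0 = {q0, q1, q2}, add states with every successor in Z. Already a fixed point.
Sat(AF (r → b)) = {q0, q1, q2}

{q0, q1, q2}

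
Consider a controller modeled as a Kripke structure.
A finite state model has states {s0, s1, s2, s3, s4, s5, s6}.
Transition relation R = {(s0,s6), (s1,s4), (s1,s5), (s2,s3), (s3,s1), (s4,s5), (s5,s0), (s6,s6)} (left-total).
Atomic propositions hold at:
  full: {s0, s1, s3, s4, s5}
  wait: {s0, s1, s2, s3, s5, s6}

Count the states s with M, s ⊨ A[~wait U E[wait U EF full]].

6

Sat(~wait) = {s4}
EF full: least fixpoint, start Z0 = {s0, s1, s3, s4, s5}, add states with some successor in Z. Z1 = {s0, s1, s2, s3, s4, s5}; fixed.
Sat(EF full) = {s0, s1, s2, s3, s4, s5}
E[wait U EF full]: least fixpoint, start Z0 = Sat(EF full) = {s0, s1, s2, s3, s4, s5}, add states in Sat(wait) with some successor in Z. Already a fixed point.
Sat(E[wait U EF full]) = {s0, s1, s2, s3, s4, s5}
A[~wait U E[wait U EF full]]: least fixpoint, start Z0 = Sat(E[wait U EF full]) = {s0, s1, s2, s3, s4, s5}, add states in Sat(~wait) with every successor in Z. Already a fixed point.
Sat(A[~wait U E[wait U EF full]]) = {s0, s1, s2, s3, s4, s5}
|Sat(A[~wait U E[wait U EF full]])| = |{s0, s1, s2, s3, s4, s5}| = 6.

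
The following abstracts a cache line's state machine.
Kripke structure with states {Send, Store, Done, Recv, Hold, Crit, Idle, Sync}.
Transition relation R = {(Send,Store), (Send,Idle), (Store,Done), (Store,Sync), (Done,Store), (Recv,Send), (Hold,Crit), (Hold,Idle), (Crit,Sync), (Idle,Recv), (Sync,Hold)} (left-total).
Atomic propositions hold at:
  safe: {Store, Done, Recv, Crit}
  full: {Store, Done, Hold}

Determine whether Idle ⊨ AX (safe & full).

No

Sat(safe & full) = {Store, Done}
Sat(AX (safe & full)) = {s : every successor in {Store, Done}} = {Done}
Idle ∉ Sat(AX (safe & full)) = {Done}, so the formula does not hold at Idle.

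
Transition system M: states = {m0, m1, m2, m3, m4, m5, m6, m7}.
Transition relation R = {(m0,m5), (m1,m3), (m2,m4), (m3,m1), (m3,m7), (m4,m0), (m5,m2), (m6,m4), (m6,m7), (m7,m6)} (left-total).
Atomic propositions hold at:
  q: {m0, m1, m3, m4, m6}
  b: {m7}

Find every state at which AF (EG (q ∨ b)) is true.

{m1, m3, m6, m7}

Sat(q ∨ b) = {m0, m1, m3, m4, m6, m7}
EG (q ∨ b): greatest fixpoint, start Z0 = {m0, m1, m3, m4, m6, m7}, keep only states in Sat with some successor in Z. Z1 = {m1, m3, m4, m6, m7}; Z2 = {m1, m3, m6, m7}; fixed.
Sat(EG (q ∨ b)) = {m1, m3, m6, m7}
AF (EG (q ∨ b)): least fixpoint, start Z0 = {m1, m3, m6, m7}, add states with every successor in Z. Already a fixed point.
Sat(AF (EG (q ∨ b))) = {m1, m3, m6, m7}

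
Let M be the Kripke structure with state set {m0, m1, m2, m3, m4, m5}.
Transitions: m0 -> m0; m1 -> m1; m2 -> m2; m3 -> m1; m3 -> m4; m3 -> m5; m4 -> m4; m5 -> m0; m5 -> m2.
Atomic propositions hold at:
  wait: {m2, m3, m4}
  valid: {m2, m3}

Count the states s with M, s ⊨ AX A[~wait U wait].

2

Sat(~wait) = {m0, m1, m5}
A[~wait U wait]: least fixpoint, start Z0 = Sat(wait) = {m2, m3, m4}, add states in Sat(~wait) with every successor in Z. Already a fixed point.
Sat(A[~wait U wait]) = {m2, m3, m4}
Sat(AX A[~wait U wait]) = {s : every successor in {m2, m3, m4}} = {m2, m4}
|Sat(AX A[~wait U wait])| = |{m2, m4}| = 2.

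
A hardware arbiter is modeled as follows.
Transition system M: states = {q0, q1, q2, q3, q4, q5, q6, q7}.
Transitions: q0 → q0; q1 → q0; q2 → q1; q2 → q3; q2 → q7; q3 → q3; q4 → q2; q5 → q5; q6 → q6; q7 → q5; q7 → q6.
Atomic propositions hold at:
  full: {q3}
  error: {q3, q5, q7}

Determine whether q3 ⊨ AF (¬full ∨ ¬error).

No

Sat(¬full) = {q0, q1, q2, q4, q5, q6, q7}
Sat(¬error) = {q0, q1, q2, q4, q6}
Sat(¬full ∨ ¬error) = {q0, q1, q2, q4, q5, q6, q7}
AF (¬full ∨ ¬error): least fixpoint, start Z0 = {q0, q1, q2, q4, q5, q6, q7}, add states with every successor in Z. Already a fixed point.
Sat(AF (¬full ∨ ¬error)) = {q0, q1, q2, q4, q5, q6, q7}
q3 ∉ Sat(AF (¬full ∨ ¬error)) = {q0, q1, q2, q4, q5, q6, q7}, so the formula does not hold at q3.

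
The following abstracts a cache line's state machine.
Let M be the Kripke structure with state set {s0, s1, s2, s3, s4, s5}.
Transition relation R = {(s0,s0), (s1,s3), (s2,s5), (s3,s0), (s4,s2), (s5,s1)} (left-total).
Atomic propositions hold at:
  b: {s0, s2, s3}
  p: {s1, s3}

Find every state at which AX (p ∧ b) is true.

{s1}

Sat(p ∧ b) = {s3}
Sat(AX (p ∧ b)) = {s : every successor in {s3}} = {s1}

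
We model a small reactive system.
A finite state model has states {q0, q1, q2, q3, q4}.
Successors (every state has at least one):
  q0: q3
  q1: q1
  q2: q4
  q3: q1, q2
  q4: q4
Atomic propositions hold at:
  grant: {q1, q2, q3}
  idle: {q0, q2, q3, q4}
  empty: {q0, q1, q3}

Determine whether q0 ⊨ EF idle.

Yes

EF idle: least fixpoint, start Z0 = {q0, q2, q3, q4}, add states with some successor in Z. Already a fixed point.
Sat(EF idle) = {q0, q2, q3, q4}
q0 ∈ Sat(EF idle) = {q0, q2, q3, q4}, so the formula holds at q0.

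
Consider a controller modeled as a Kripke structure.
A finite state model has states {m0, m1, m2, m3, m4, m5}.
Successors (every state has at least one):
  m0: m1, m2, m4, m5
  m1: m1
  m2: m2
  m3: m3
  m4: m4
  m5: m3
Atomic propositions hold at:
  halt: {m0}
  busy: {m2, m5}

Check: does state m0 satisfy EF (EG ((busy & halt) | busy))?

Sat(busy & halt) = ∅
Sat((busy & halt) | busy) = {m2, m5}
EG ((busy & halt) | busy): greatest fixpoint, start Z0 = {m2, m5}, keep only states in Sat with some successor in Z. Z1 = {m2}; fixed.
Sat(EG ((busy & halt) | busy)) = {m2}
EF (EG ((busy & halt) | busy)): least fixpoint, start Z0 = {m2}, add states with some successor in Z. Z1 = {m0, m2}; fixed.
Sat(EF (EG ((busy & halt) | busy))) = {m0, m2}
m0 ∈ Sat(EF (EG ((busy & halt) | busy))) = {m0, m2}, so the formula holds at m0.

Yes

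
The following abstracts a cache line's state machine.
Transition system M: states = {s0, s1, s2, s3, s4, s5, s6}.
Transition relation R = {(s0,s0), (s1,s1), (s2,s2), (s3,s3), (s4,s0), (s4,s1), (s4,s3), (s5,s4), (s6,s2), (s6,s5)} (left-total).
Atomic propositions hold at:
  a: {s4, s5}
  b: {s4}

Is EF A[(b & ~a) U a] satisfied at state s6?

Sat(~a) = {s0, s1, s2, s3, s6}
Sat(b & ~a) = ∅
A[(b & ~a) U a]: least fixpoint, start Z0 = Sat(a) = {s4, s5}, add states in Sat(b & ~a) with every successor in Z. Already a fixed point.
Sat(A[(b & ~a) U a]) = {s4, s5}
EF A[(b & ~a) U a]: least fixpoint, start Z0 = {s4, s5}, add states with some successor in Z. Z1 = {s4, s5, s6}; fixed.
Sat(EF A[(b & ~a) U a]) = {s4, s5, s6}
s6 ∈ Sat(EF A[(b & ~a) U a]) = {s4, s5, s6}, so the formula holds at s6.

Yes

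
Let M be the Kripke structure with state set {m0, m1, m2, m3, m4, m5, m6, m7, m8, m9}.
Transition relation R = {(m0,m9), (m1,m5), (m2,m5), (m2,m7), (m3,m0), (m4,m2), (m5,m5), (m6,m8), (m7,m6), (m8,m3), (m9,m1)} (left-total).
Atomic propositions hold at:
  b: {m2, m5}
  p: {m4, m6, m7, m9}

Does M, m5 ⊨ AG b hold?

AG b: greatest fixpoint, start Z0 = {m2, m5}, keep only states in Sat with every successor in Z. Z1 = {m5}; fixed.
Sat(AG b) = {m5}
m5 ∈ Sat(AG b) = {m5}, so the formula holds at m5.

Yes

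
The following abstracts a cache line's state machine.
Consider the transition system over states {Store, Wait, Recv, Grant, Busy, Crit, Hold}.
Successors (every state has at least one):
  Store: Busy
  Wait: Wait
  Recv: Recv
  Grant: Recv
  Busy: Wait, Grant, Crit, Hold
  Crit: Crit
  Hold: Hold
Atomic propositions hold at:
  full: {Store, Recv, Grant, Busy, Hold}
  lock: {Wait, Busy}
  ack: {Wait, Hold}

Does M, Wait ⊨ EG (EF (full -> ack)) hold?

Sat(full -> ack) = {Wait, Crit, Hold}
EF (full -> ack): least fixpoint, start Z0 = {Wait, Crit, Hold}, add states with some successor in Z. Z1 = {Wait, Busy, Crit, Hold}; Z2 = {Store, Wait, Busy, Crit, Hold}; fixed.
Sat(EF (full -> ack)) = {Store, Wait, Busy, Crit, Hold}
EG (EF (full -> ack)): greatest fixpoint, start Z0 = {Store, Wait, Busy, Crit, Hold}, keep only states in Sat with some successor in Z. Already a fixed point.
Sat(EG (EF (full -> ack))) = {Store, Wait, Busy, Crit, Hold}
Wait ∈ Sat(EG (EF (full -> ack))) = {Store, Wait, Busy, Crit, Hold}, so the formula holds at Wait.

Yes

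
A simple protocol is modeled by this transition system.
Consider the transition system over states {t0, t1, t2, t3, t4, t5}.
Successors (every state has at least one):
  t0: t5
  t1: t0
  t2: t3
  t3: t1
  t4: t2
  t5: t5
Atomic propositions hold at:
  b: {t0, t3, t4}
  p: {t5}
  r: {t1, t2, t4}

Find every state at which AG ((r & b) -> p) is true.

Sat(r & b) = {t4}
Sat((r & b) -> p) = {t0, t1, t2, t3, t5}
AG ((r & b) -> p): greatest fixpoint, start Z0 = {t0, t1, t2, t3, t5}, keep only states in Sat with every successor in Z. Already a fixed point.
Sat(AG ((r & b) -> p)) = {t0, t1, t2, t3, t5}

{t0, t1, t2, t3, t5}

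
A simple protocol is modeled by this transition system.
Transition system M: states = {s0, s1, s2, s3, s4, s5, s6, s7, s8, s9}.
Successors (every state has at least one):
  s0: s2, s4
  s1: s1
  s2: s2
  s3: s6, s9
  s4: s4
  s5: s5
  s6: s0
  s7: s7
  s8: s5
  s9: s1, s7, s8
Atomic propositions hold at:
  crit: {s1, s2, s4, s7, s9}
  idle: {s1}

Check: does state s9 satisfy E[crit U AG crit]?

Yes

AG crit: greatest fixpoint, start Z0 = {s1, s2, s4, s7, s9}, keep only states in Sat with every successor in Z. Z1 = {s1, s2, s4, s7}; fixed.
Sat(AG crit) = {s1, s2, s4, s7}
E[crit U AG crit]: least fixpoint, start Z0 = Sat(AG crit) = {s1, s2, s4, s7}, add states in Sat(crit) with some successor in Z. Z1 = {s1, s2, s4, s7, s9}; fixed.
Sat(E[crit U AG crit]) = {s1, s2, s4, s7, s9}
s9 ∈ Sat(E[crit U AG crit]) = {s1, s2, s4, s7, s9}, so the formula holds at s9.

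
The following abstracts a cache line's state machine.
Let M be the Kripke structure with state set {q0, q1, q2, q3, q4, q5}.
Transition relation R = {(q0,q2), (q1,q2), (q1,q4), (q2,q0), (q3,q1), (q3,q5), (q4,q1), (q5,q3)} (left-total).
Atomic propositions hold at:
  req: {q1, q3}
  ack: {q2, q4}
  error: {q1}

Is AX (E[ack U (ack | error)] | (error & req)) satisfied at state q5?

Sat(ack | error) = {q1, q2, q4}
E[ack U (ack | error)]: least fixpoint, start Z0 = Sat((ack | error)) = {q1, q2, q4}, add states in Sat(ack) with some successor in Z. Already a fixed point.
Sat(E[ack U (ack | error)]) = {q1, q2, q4}
Sat(error & req) = {q1}
Sat(E[ack U (ack | error)] | (error & req)) = {q1, q2, q4}
Sat(AX (E[ack U (ack | error)] | (error & req))) = {s : every successor in {q1, q2, q4}} = {q0, q1, q4}
q5 ∉ Sat(AX (E[ack U (ack | error)] | (error & req))) = {q0, q1, q4}, so the formula does not hold at q5.

No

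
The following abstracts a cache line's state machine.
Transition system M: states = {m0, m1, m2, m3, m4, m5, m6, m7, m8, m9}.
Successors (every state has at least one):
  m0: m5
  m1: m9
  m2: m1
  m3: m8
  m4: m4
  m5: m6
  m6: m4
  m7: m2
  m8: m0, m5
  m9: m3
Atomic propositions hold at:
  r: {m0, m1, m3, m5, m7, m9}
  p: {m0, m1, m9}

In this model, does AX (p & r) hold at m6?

Sat(p & r) = {m0, m1, m9}
Sat(AX (p & r)) = {s : every successor in {m0, m1, m9}} = {m1, m2}
m6 ∉ Sat(AX (p & r)) = {m1, m2}, so the formula does not hold at m6.

No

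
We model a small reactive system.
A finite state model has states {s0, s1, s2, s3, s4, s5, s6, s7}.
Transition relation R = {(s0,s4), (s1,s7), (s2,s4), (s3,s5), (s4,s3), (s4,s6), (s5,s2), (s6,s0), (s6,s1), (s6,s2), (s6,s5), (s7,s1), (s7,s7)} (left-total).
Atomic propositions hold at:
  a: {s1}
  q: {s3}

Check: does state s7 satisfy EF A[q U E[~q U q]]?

No

Sat(~q) = {s0, s1, s2, s4, s5, s6, s7}
E[~q U q]: least fixpoint, start Z0 = Sat(q) = {s3}, add states in Sat(~q) with some successor in Z. Z1 = {s3, s4}; Z2 = {s0, s2, s3, s4}; Z3 = {s0, s2, s3, s4, s5, s6}; fixed.
Sat(E[~q U q]) = {s0, s2, s3, s4, s5, s6}
A[q U E[~q U q]]: least fixpoint, start Z0 = Sat(E[~q U q]) = {s0, s2, s3, s4, s5, s6}, add states in Sat(q) with every successor in Z. Already a fixed point.
Sat(A[q U E[~q U q]]) = {s0, s2, s3, s4, s5, s6}
EF A[q U E[~q U q]]: least fixpoint, start Z0 = {s0, s2, s3, s4, s5, s6}, add states with some successor in Z. Already a fixed point.
Sat(EF A[q U E[~q U q]]) = {s0, s2, s3, s4, s5, s6}
s7 ∉ Sat(EF A[q U E[~q U q]]) = {s0, s2, s3, s4, s5, s6}, so the formula does not hold at s7.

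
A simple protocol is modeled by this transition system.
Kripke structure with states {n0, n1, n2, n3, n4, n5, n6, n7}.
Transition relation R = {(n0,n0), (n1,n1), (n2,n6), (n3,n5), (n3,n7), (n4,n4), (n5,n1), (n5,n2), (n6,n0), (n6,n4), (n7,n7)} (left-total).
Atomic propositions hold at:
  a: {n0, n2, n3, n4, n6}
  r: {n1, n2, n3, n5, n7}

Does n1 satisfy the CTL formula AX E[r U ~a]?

Yes

Sat(~a) = {n1, n5, n7}
E[r U ~a]: least fixpoint, start Z0 = Sat(~a) = {n1, n5, n7}, add states in Sat(r) with some successor in Z. Z1 = {n1, n3, n5, n7}; fixed.
Sat(E[r U ~a]) = {n1, n3, n5, n7}
Sat(AX E[r U ~a]) = {s : every successor in {n1, n3, n5, n7}} = {n1, n3, n7}
n1 ∈ Sat(AX E[r U ~a]) = {n1, n3, n7}, so the formula holds at n1.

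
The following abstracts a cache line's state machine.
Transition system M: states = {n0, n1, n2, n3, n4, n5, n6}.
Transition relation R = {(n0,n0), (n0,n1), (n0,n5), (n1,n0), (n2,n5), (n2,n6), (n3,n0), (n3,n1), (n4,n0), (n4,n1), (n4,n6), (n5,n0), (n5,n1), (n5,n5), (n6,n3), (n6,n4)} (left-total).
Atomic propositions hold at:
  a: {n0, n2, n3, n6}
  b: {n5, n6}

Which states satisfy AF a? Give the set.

{n0, n1, n2, n3, n4, n6}

AF a: least fixpoint, start Z0 = {n0, n2, n3, n6}, add states with every successor in Z. Z1 = {n0, n1, n2, n3, n6}; Z2 = {n0, n1, n2, n3, n4, n6}; fixed.
Sat(AF a) = {n0, n1, n2, n3, n4, n6}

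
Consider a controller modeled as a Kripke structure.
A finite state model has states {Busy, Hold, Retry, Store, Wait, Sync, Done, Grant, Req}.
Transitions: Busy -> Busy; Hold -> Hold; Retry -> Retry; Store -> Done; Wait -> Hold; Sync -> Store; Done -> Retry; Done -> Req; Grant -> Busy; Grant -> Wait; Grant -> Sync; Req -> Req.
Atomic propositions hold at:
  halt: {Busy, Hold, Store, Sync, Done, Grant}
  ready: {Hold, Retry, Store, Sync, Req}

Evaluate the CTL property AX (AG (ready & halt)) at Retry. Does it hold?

No

Sat(ready & halt) = {Hold, Store, Sync}
AG (ready & halt): greatest fixpoint, start Z0 = {Hold, Store, Sync}, keep only states in Sat with every successor in Z. Z1 = {Hold, Sync}; Z2 = {Hold}; fixed.
Sat(AG (ready & halt)) = {Hold}
Sat(AX (AG (ready & halt))) = {s : every successor in {Hold}} = {Hold, Wait}
Retry ∉ Sat(AX (AG (ready & halt))) = {Hold, Wait}, so the formula does not hold at Retry.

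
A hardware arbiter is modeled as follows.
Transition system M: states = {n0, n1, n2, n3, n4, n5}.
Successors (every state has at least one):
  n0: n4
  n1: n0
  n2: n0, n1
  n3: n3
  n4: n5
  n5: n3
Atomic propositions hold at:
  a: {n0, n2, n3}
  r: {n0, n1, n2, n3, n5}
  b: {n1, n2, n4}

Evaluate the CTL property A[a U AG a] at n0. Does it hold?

No

AG a: greatest fixpoint, start Z0 = {n0, n2, n3}, keep only states in Sat with every successor in Z. Z1 = {n3}; fixed.
Sat(AG a) = {n3}
A[a U AG a]: least fixpoint, start Z0 = Sat(AG a) = {n3}, add states in Sat(a) with every successor in Z. Already a fixed point.
Sat(A[a U AG a]) = {n3}
n0 ∉ Sat(A[a U AG a]) = {n3}, so the formula does not hold at n0.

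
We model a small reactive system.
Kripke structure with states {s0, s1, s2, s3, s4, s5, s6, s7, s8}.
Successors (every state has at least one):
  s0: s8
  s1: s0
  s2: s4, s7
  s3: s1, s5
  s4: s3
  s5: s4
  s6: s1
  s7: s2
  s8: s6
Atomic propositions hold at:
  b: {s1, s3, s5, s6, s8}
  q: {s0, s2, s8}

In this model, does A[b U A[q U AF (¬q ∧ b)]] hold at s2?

Sat(¬q) = {s1, s3, s4, s5, s6, s7}
Sat(¬q ∧ b) = {s1, s3, s5, s6}
AF (¬q ∧ b): least fixpoint, start Z0 = {s1, s3, s5, s6}, add states with every successor in Z. Z1 = {s1, s3, s4, s5, s6, s8}; Z2 = {s0, s1, s3, s4, s5, s6, s8}; fixed.
Sat(AF (¬q ∧ b)) = {s0, s1, s3, s4, s5, s6, s8}
A[q U AF (¬q ∧ b)]: least fixpoint, start Z0 = Sat(AF (¬q ∧ b)) = {s0, s1, s3, s4, s5, s6, s8}, add states in Sat(q) with every successor in Z. Already a fixed point.
Sat(A[q U AF (¬q ∧ b)]) = {s0, s1, s3, s4, s5, s6, s8}
A[b U A[q U AF (¬q ∧ b)]]: least fixpoint, start Z0 = Sat(A[q U AF (¬q ∧ b)]) = {s0, s1, s3, s4, s5, s6, s8}, add states in Sat(b) with every successor in Z. Already a fixed point.
Sat(A[b U A[q U AF (¬q ∧ b)]]) = {s0, s1, s3, s4, s5, s6, s8}
s2 ∉ Sat(A[b U A[q U AF (¬q ∧ b)]]) = {s0, s1, s3, s4, s5, s6, s8}, so the formula does not hold at s2.

No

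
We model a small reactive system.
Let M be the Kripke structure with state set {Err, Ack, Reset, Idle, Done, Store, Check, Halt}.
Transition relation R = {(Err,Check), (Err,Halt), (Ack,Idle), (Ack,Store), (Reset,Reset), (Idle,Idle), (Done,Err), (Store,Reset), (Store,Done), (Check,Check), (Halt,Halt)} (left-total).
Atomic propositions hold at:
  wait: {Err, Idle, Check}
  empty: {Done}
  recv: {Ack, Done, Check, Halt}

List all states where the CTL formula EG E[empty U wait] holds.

E[empty U wait]: least fixpoint, start Z0 = Sat(wait) = {Err, Idle, Check}, add states in Sat(empty) with some successor in Z. Z1 = {Err, Idle, Done, Check}; fixed.
Sat(E[empty U wait]) = {Err, Idle, Done, Check}
EG E[empty U wait]: greatest fixpoint, start Z0 = {Err, Idle, Done, Check}, keep only states in Sat with some successor in Z. Already a fixed point.
Sat(EG E[empty U wait]) = {Err, Idle, Done, Check}

{Err, Idle, Done, Check}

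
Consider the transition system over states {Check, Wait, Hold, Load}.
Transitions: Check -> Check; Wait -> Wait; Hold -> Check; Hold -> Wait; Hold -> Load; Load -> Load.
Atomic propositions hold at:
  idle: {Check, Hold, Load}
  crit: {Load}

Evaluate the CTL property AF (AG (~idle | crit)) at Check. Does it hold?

Sat(~idle) = {Wait}
Sat(~idle | crit) = {Wait, Load}
AG (~idle | crit): greatest fixpoint, start Z0 = {Wait, Load}, keep only states in Sat with every successor in Z. Already a fixed point.
Sat(AG (~idle | crit)) = {Wait, Load}
AF (AG (~idle | crit)): least fixpoint, start Z0 = {Wait, Load}, add states with every successor in Z. Already a fixed point.
Sat(AF (AG (~idle | crit))) = {Wait, Load}
Check ∉ Sat(AF (AG (~idle | crit))) = {Wait, Load}, so the formula does not hold at Check.

No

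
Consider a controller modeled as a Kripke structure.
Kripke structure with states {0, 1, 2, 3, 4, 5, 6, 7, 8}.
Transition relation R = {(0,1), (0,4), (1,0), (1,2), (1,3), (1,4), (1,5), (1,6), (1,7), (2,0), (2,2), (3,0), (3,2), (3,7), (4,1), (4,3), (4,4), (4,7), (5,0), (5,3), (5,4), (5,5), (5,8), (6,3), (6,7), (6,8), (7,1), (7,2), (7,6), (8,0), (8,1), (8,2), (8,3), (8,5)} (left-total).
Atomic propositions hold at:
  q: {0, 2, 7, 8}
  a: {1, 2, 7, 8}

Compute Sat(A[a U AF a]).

AF a: least fixpoint, start Z0 = {1, 2, 7, 8}, add states with every successor in Z. Already a fixed point.
Sat(AF a) = {1, 2, 7, 8}
A[a U AF a]: least fixpoint, start Z0 = Sat(AF a) = {1, 2, 7, 8}, add states in Sat(a) with every successor in Z. Already a fixed point.
Sat(A[a U AF a]) = {1, 2, 7, 8}

{1, 2, 7, 8}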